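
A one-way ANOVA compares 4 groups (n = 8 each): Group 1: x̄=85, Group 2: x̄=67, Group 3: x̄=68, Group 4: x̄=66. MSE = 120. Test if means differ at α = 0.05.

Grand mean = 71.5. SS_between = 1960.0, MS_between = 653.33. F = 5.444, F_crit ≈ 2.947. Reject H₀.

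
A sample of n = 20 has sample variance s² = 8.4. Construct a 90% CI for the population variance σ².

df = 19. χ²_{0.05} = 30.144, χ²_{0.95} = 10.117. CI for σ² = ((n-1)s²/χ²_{α/2}, (n-1)s²/χ²_{1-α/2}) = (19·8.4/30.144, 19·8.4/10.117) = (5.29, 15.78)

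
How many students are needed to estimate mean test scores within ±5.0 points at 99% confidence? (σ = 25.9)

n = (z*σ/E)² = (2.576×25.9/5.0)² = 178.1 → n = 179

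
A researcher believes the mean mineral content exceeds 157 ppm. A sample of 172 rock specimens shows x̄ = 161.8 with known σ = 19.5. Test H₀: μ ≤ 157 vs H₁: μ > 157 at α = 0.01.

z = 3.228. Critical value: 2.33. Reject H₀.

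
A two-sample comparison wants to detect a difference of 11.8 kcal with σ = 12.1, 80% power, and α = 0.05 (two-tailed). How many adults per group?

n per group = 2(z_α/2 + z_β)²σ²/d² = 2×(1.96 + 0.84)²×12.1²/11.8² = 16.5 → n = 17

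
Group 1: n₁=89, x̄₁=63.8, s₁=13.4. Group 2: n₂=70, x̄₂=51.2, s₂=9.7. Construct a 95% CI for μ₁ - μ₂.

Difference = 12.6. SE = √(13.4²/89 + 9.7²/70) = 1.833. CI = (9.01, 16.19)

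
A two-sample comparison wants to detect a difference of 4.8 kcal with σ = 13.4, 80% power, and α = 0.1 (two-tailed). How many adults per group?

n per group = 2(z_α/2 + z_β)²σ²/d² = 2×(1.645 + 0.84)²×13.4²/4.8² = 96.3 → n = 97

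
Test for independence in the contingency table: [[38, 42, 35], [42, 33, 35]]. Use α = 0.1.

χ² = 1.169. df = 2, critical = 4.605. Fail to reject H₀. No evidence of dependence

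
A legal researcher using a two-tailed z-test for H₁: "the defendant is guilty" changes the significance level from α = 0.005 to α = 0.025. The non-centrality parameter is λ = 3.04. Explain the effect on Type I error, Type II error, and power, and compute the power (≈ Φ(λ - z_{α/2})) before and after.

Increasing α from 0.005 to 0.025:
• Type I error rate increases (α is the Type I rate by definition).
• Critical value moves from z_{α/2} = 2.807 to 2.241, so power = Φ(λ - z_{α/2}) goes from Φ(3.04 - 2.807) = 0.592 to Φ(3.04 - 2.241) = 0.788.
• Type II error rate β = 1 - power therefore decreases (0.408 → 0.212).
Appropriate when false negatives are costly — here, acquitting a guilty person.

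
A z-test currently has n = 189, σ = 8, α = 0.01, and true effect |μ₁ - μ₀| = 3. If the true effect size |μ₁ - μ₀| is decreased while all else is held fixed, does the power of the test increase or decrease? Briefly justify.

Power decreases: a smaller true effect decreases the non-centrality λ = |μ₁ - μ₀|/(σ/√n).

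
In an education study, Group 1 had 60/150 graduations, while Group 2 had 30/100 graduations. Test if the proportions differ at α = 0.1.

p̂₁ = 0.4, p̂₂ = 0.3, pooled p̂ = 0.36. z = 1.614. Critical: ±1.645. Fail to reject H₀.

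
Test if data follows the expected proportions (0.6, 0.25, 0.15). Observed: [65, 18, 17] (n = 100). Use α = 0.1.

Expected: [60.0, 25.0, 15.0]. χ² = 2.643. df = 2, critical = 4.605. Fail to reject H₀.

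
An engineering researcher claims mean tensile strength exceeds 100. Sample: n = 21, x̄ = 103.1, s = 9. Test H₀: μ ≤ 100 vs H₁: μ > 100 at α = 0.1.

t = (103.1 - 100)/(9/√21) = 1.578, df = 20. Critical t = 1.325. Reject H₀.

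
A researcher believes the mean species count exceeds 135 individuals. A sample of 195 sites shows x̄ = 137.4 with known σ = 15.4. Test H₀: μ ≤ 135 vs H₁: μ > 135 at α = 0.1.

z = 2.176. Critical value: 1.28. Reject H₀.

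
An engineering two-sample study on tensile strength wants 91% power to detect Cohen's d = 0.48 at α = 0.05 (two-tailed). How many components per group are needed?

z_{α/2} = 1.96, z_β = Φ⁻¹(0.91) = 1.341. For small effect (d = 0.48): n per group = 2(z_{α/2} + z_β)²/d² = 2(1.96 + 1.341)²/0.48² = 94.6 → 95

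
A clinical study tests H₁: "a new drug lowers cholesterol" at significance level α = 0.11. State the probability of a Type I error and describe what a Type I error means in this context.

P(Type I error) = α = 0.11. A Type I error is rejecting H₀ when H₀ is actually true (false positive) — here, concluding that a new drug lowers cholesterol when in fact this is not the case. Consequence: approving an ineffective drug — patients take a useless medication and may skip effective alternatives.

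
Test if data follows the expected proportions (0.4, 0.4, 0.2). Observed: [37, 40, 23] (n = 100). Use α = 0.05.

Expected: [40.0, 40.0, 20.0]. χ² = 0.675. df = 2, critical = 5.991. Fail to reject H₀.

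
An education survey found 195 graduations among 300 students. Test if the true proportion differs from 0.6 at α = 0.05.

p̂ = 0.65, p₀ = 0.6. z = (p̂ - p₀)/√(p₀(1-p₀)/n) = 1.768. Critical: ±1.96. Fail to reject H₀.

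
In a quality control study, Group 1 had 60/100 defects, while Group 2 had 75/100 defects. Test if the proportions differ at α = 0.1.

p̂₁ = 0.6, p̂₂ = 0.75, pooled p̂ = 0.675. z = -2.265. Critical: ±1.645. Reject H₀.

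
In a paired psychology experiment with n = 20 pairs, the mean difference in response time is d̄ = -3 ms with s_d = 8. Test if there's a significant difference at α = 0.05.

t = d̄/(s_d/√n) = -3/(8/√20) = -1.677. df = 19, critical t = ±2.093. Fail to reject H₀.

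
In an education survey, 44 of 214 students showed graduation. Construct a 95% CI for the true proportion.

p̂ = 0.206. CI = p̂ ± z*√(p̂(1-p̂)/n) = (0.151, 0.26)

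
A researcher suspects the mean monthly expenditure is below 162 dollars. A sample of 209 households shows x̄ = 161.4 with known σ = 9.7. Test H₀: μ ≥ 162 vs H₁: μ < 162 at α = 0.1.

z = -0.894. Critical value: -1.28. Fail to reject H₀.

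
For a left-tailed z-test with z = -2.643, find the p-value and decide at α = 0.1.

p = P(Z < -2.643) = Φ(-2.643) ≈ 0.0041. Since p < 0.1, reject H₀ (significant) at α = 0.1.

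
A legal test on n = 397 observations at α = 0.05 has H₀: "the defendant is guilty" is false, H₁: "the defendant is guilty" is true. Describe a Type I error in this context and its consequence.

Type I error: rejecting H₀ when it is true — concluding that the defendant is guilty when in fact it is not. Consequence: convicting an innocent person.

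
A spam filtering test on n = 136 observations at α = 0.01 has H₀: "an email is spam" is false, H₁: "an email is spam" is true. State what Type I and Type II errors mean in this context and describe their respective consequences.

Type I (false positive): concluding that an email is spam when it is not — a legitimate email is sent to the spam folder and the user misses it. Type II (false negative): failing to conclude that an email is spam when it is — a spam email lands in the inbox. Which is costlier depends on domain priorities and is a judgement call rather than a statistical fact.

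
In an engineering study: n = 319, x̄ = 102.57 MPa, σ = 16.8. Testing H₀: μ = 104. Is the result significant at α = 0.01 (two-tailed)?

z = (102.57 - 104)/(16.8/√319) = -1.52. Since |z| ≤ 2.576, not significant at α = 0.01.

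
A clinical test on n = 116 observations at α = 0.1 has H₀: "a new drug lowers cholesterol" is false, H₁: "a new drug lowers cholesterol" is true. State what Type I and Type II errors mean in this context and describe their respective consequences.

Type I (false positive): concluding that a new drug lowers cholesterol when it is not — approving an ineffective drug — patients take a useless medication and may skip effective alternatives. Type II (false negative): failing to conclude that a new drug lowers cholesterol when it is — shelving an effective drug — patients miss out on a treatment that would have helped. Which is costlier depends on domain priorities and is a judgement call rather than a statistical fact.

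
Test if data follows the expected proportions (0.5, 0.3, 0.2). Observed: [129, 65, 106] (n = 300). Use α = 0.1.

Expected: [150.0, 90.0, 60.0]. χ² = 45.151. df = 2, critical = 4.605. Reject H₀.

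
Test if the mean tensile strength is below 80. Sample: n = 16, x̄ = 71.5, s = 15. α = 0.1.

t = (71.5 - 80)/(15/√16) = -2.267, df = 15. Critical t = -1.341. Reject H₀.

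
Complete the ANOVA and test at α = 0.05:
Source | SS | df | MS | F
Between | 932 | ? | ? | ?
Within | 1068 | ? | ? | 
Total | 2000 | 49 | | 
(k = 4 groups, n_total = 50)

df_between = 3, df_within = 46. MS_between = 310.67, MS_within = 23.22. F = 13.381, F_crit ≈ 2.807. Reject H₀.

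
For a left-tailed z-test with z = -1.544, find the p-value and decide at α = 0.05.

p = P(Z < -1.544) = Φ(-1.544) ≈ 0.0613. Since p ≥ 0.05, fail to reject H₀ (not significant) at α = 0.05.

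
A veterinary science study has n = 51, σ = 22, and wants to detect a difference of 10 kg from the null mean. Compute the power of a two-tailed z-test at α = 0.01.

SE = σ/√n = 22/√51 = 3.081. Non-centrality λ = d/SE = 10/3.081 = 3.246. Power ≈ Φ(λ - z_{α/2}) = Φ(3.246 - 2.576) = Φ(0.67) = 0.749.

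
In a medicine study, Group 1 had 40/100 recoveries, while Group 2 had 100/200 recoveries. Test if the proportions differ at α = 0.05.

p̂₁ = 0.4, p̂₂ = 0.5, pooled p̂ = 0.467. z = -1.637. Critical: ±1.96. Fail to reject H₀.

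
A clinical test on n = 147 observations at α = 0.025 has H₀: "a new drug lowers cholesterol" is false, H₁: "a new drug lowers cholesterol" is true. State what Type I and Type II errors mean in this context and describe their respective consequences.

Type I (false positive): concluding that a new drug lowers cholesterol when it is not — approving an ineffective drug — patients take a useless medication and may skip effective alternatives. Type II (false negative): failing to conclude that a new drug lowers cholesterol when it is — shelving an effective drug — patients miss out on a treatment that would have helped. Which is costlier depends on domain priorities and is a judgement call rather than a statistical fact.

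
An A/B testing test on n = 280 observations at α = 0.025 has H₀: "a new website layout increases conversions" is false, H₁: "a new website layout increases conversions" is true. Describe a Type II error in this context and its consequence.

Type II error: failing to reject H₀ when it is false — concluding that a new website layout increases conversions is not supported when in fact it is. Consequence: discarding a layout that would have improved conversions — lost revenue.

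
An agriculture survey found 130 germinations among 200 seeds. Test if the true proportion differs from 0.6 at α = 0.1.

p̂ = 0.65, p₀ = 0.6. z = (p̂ - p₀)/√(p₀(1-p₀)/n) = 1.443. Critical: ±1.645. Fail to reject H₀.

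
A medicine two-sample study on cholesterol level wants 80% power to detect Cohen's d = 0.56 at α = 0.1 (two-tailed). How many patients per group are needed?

z_{α/2} = 1.645, z_β = Φ⁻¹(0.8) = 0.842. For medium effect (d = 0.56): n per group = 2(z_{α/2} + z_β)²/d² = 2(1.645 + 0.842)²/0.56² = 39.4 → 40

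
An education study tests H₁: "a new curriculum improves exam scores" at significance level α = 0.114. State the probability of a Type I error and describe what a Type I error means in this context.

P(Type I error) = α = 0.114. A Type I error is rejecting H₀ when H₀ is actually true (false positive) — here, concluding that a new curriculum improves exam scores when in fact this is not the case. Consequence: adopting a curriculum that gives no real benefit — disruption for nothing.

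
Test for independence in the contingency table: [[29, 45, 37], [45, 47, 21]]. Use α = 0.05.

χ² = 7.9. df = 2, critical = 5.991. Reject H₀. Variables are dependent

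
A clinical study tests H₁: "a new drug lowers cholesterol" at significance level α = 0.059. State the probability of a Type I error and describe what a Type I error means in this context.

P(Type I error) = α = 0.059. A Type I error is rejecting H₀ when H₀ is actually true (false positive) — here, concluding that a new drug lowers cholesterol when in fact this is not the case. Consequence: approving an ineffective drug — patients take a useless medication and may skip effective alternatives.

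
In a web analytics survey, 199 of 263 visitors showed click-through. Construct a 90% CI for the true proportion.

p̂ = 0.757. CI = p̂ ± z*√(p̂(1-p̂)/n) = (0.713, 0.8)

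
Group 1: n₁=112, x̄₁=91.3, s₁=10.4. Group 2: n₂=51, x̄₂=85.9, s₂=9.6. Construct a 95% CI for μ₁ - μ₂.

Difference = 5.4. SE = √(10.4²/112 + 9.6²/51) = 1.665. CI = (2.14, 8.66)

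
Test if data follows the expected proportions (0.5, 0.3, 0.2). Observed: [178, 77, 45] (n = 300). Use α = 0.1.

Expected: [150.0, 90.0, 60.0]. χ² = 10.854. df = 2, critical = 4.605. Reject H₀.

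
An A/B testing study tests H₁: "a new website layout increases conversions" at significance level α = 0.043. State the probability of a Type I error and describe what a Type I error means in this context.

P(Type I error) = α = 0.043. A Type I error is rejecting H₀ when H₀ is actually true (false positive) — here, concluding that a new website layout increases conversions when in fact this is not the case. Consequence: rolling out a layout that doesn't actually help — wasted engineering effort.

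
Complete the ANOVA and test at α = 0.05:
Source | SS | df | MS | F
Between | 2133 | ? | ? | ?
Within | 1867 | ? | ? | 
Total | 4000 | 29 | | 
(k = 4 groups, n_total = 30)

df_between = 3, df_within = 26. MS_between = 711.0, MS_within = 71.81. F = 9.901, F_crit ≈ 2.975. Reject H₀.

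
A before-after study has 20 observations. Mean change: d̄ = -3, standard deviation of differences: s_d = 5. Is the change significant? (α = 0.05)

t = d̄/(s_d/√n) = -3/(5/√20) = -2.683. df = 19, critical t = ±2.093. Reject H₀.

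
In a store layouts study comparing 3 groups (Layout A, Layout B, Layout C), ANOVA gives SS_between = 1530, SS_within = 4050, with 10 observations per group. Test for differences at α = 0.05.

df_between = 2, df_within = 27. F = MS_between/MS_within = 765.0/150.0 = 5.1. F_crit ≈ 3.354. Reject H₀. At least one mean differs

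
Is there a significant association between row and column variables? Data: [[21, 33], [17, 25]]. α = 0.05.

χ² = 0.025. df = 1, critical = 3.841. Fail to reject H₀. No evidence of dependence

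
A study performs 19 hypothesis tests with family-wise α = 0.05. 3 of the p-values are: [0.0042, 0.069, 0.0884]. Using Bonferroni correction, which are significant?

Bonferroni α = 0.05/19 = 0.00263. None of the given p-values are significant.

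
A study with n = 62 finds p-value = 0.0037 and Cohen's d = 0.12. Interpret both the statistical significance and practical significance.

Statistically significant (p = 0.0037 < 0.05). Cohen's d = 0.12 indicates a very small effect size. Both statistical and practical significance should be considered.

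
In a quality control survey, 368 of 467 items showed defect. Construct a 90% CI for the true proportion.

p̂ = 0.788. CI = p̂ ± z*√(p̂(1-p̂)/n) = (0.757, 0.819)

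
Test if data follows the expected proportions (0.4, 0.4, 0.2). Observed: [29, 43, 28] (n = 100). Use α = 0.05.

Expected: [40.0, 40.0, 20.0]. χ² = 6.45. df = 2, critical = 5.991. Reject H₀.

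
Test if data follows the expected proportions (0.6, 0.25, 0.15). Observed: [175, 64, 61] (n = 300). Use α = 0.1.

Expected: [180.0, 75.0, 45.0]. χ² = 7.441. df = 2, critical = 4.605. Reject H₀.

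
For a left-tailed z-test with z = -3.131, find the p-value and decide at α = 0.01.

p = P(Z < -3.131) = Φ(-3.131) ≈ 0.0009. Since p < 0.01, reject H₀ (significant) at α = 0.01.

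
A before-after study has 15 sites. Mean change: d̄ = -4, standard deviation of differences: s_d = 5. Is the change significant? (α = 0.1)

t = d̄/(s_d/√n) = -4/(5/√15) = -3.098. df = 14, critical t = ±1.761. Reject H₀.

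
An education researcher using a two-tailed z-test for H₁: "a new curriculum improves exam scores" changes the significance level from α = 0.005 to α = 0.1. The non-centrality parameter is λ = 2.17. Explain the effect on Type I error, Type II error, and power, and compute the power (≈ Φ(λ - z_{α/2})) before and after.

Increasing α from 0.005 to 0.1:
• Type I error rate increases (α is the Type I rate by definition).
• Critical value moves from z_{α/2} = 2.807 to 1.645, so power = Φ(λ - z_{α/2}) goes from Φ(2.17 - 2.807) = 0.262 to Φ(2.17 - 1.645) = 0.7.
• Type II error rate β = 1 - power therefore decreases (0.738 → 0.3).
Appropriate when false negatives are costly — here, keeping the old curriculum when the new one would have helped students.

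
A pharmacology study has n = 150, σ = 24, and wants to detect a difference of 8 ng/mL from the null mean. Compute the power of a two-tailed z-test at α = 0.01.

SE = σ/√n = 24/√150 = 1.96. Non-centrality λ = d/SE = 8/1.96 = 4.082. Power ≈ Φ(λ - z_{α/2}) = Φ(4.082 - 2.576) = Φ(1.506) = 0.934.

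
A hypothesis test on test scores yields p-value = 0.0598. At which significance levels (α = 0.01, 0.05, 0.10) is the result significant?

p = 0.0598. Significant at: α = 0.1.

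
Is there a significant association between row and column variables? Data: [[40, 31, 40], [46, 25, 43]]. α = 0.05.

χ² = 1.13. df = 2, critical = 5.991. Fail to reject H₀. No evidence of dependence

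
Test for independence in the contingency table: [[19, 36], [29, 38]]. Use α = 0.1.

χ² = 0.966. df = 1, critical = 2.706. Fail to reject H₀. No evidence of dependence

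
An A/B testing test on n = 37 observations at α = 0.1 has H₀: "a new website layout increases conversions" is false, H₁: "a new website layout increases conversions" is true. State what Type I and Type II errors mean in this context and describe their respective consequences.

Type I (false positive): concluding that a new website layout increases conversions when it is not — rolling out a layout that doesn't actually help — wasted engineering effort. Type II (false negative): failing to conclude that a new website layout increases conversions when it is — discarding a layout that would have improved conversions — lost revenue. Which is costlier depends on domain priorities and is a judgement call rather than a statistical fact.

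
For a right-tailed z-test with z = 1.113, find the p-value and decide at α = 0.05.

p = P(Z > 1.113) = 1 - Φ(1.113) ≈ 0.1329. Since p ≥ 0.05, fail to reject H₀ (not significant) at α = 0.05.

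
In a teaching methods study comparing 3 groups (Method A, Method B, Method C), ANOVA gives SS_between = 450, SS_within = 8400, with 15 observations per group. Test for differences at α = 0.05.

df_between = 2, df_within = 42. F = MS_between/MS_within = 225.0/200.0 = 1.125. F_crit ≈ 3.22. Fail to reject H₀.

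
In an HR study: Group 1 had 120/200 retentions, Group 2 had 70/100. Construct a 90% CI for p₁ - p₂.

p̂₁ = 0.6, p̂₂ = 0.7. Difference = -0.1. CI = (-0.194, -0.006)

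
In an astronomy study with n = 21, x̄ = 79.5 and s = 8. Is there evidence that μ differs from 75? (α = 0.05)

t = (x̄ - μ₀)/(s/√n) = (79.5 - 75)/(8/√21) = 2.578. df = 20, critical t = ±2.086. Reject H₀.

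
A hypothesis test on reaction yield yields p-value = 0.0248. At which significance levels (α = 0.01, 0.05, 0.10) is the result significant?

p = 0.0248. Significant at: α = 0.05, 0.1.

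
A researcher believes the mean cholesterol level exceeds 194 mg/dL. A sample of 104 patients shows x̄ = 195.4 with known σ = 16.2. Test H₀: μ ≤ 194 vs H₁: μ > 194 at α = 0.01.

z = 0.881. Critical value: 2.33. Fail to reject H₀.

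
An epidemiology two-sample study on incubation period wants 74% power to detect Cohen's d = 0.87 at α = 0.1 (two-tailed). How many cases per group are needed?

z_{α/2} = 1.645, z_β = Φ⁻¹(0.74) = 0.643. For large effect (d = 0.87): n per group = 2(z_{α/2} + z_β)²/d² = 2(1.645 + 0.643)²/0.87² = 13.8 → 14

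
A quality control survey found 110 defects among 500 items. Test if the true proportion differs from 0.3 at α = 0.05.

p̂ = 0.22, p₀ = 0.3. z = (p̂ - p₀)/√(p₀(1-p₀)/n) = -3.904. Critical: ±1.96. Reject H₀.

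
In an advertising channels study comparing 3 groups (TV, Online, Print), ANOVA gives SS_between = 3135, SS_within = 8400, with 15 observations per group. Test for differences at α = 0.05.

df_between = 2, df_within = 42. F = MS_between/MS_within = 1567.5/200.0 = 7.838. F_crit ≈ 3.22. Reject H₀. At least one mean differs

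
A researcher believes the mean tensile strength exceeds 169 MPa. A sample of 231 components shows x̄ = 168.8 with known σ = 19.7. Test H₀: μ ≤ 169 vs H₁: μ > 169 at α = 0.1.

z = -0.154. Critical value: 1.28. Fail to reject H₀.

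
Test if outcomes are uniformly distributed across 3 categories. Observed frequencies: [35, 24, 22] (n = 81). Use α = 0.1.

Expected = 27 each. χ² = Σ(O-E)²/E = 3.63. df = 2, critical value = 4.605. Fail to reject H₀.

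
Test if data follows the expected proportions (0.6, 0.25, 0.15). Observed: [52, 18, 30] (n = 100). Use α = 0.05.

Expected: [60.0, 25.0, 15.0]. χ² = 18.027. df = 2, critical = 5.991. Reject H₀.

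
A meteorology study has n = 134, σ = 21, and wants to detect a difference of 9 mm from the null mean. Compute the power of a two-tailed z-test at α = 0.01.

SE = σ/√n = 21/√134 = 1.814. Non-centrality λ = d/SE = 9/1.814 = 4.961. Power ≈ Φ(λ - z_{α/2}) = Φ(4.961 - 2.576) = Φ(2.385) = 0.991.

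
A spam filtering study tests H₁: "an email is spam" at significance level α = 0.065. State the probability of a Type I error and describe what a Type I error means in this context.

P(Type I error) = α = 0.065. A Type I error is rejecting H₀ when H₀ is actually true (false positive) — here, concluding that an email is spam when in fact this is not the case. Consequence: a legitimate email is sent to the spam folder and the user misses it.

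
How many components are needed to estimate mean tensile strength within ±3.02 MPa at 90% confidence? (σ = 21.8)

n = (z*σ/E)² = (1.645×21.8/3.02)² = 141.004 → n = 142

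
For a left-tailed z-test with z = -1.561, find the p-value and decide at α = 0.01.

p = P(Z < -1.561) = Φ(-1.561) ≈ 0.0593. Since p ≥ 0.01, fail to reject H₀ (not significant) at α = 0.01.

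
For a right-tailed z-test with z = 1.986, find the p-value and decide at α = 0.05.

p = P(Z > 1.986) = 1 - Φ(1.986) ≈ 0.0235. Since p < 0.05, reject H₀ (significant) at α = 0.05.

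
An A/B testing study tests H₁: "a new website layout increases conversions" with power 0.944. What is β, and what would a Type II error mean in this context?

β = 1 - power = 1 - 0.944 = 0.056. A Type II error is failing to reject H₀ when H₀ is false (false negative) — here, failing to conclude that a new website layout increases conversions when in fact it is true. Consequence: discarding a layout that would have improved conversions — lost revenue.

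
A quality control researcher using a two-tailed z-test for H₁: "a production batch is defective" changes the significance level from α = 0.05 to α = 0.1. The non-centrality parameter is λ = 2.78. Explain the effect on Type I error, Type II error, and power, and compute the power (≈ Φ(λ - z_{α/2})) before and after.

Increasing α from 0.05 to 0.1:
• Type I error rate increases (α is the Type I rate by definition).
• Critical value moves from z_{α/2} = 1.96 to 1.645, so power = Φ(λ - z_{α/2}) goes from Φ(2.78 - 1.96) = 0.794 to Φ(2.78 - 1.645) = 0.872.
• Type II error rate β = 1 - power therefore decreases (0.206 → 0.128).
Appropriate when false negatives are costly — here, shipping a defective batch — faulty products reach customers.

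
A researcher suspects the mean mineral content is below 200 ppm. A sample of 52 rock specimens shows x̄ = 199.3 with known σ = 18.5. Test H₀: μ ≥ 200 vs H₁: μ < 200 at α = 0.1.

z = -0.273. Critical value: -1.28. Fail to reject H₀.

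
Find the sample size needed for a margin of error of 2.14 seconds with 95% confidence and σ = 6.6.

n = (z*σ/E)² = (1.96×6.6/2.14)² = 36.5 → n = 37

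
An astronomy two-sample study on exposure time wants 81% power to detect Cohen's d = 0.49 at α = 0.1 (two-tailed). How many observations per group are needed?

z_{α/2} = 1.645, z_β = Φ⁻¹(0.81) = 0.878. For small effect (d = 0.49): n per group = 2(z_{α/2} + z_β)²/d² = 2(1.645 + 0.878)²/0.49² = 53.02 → 54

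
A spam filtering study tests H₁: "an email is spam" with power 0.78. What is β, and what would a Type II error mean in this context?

β = 1 - power = 1 - 0.78 = 0.22. A Type II error is failing to reject H₀ when H₀ is false (false negative) — here, failing to conclude that an email is spam when in fact it is true. Consequence: a spam email lands in the inbox.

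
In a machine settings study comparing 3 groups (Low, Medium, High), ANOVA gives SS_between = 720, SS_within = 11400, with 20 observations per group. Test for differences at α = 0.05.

df_between = 2, df_within = 57. F = MS_between/MS_within = 360.0/200.0 = 1.8. F_crit ≈ 3.159. Fail to reject H₀.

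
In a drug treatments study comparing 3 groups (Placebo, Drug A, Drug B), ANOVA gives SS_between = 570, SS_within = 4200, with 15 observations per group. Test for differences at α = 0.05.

df_between = 2, df_within = 42. F = MS_between/MS_within = 285.0/100.0 = 2.85. F_crit ≈ 3.22. Fail to reject H₀.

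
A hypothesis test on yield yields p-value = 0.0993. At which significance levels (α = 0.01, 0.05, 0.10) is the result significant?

p = 0.0993. Significant at: α = 0.1.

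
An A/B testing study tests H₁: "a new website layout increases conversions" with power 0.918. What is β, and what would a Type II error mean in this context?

β = 1 - power = 1 - 0.918 = 0.082. A Type II error is failing to reject H₀ when H₀ is false (false negative) — here, failing to conclude that a new website layout increases conversions when in fact it is true. Consequence: discarding a layout that would have improved conversions — lost revenue.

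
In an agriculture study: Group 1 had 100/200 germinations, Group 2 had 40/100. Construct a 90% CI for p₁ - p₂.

p̂₁ = 0.5, p̂₂ = 0.4. Difference = 0.1. CI = (0.001, 0.199)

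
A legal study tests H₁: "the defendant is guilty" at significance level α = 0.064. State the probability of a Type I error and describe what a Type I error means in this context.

P(Type I error) = α = 0.064. A Type I error is rejecting H₀ when H₀ is actually true (false positive) — here, concluding that the defendant is guilty when in fact this is not the case. Consequence: convicting an innocent person.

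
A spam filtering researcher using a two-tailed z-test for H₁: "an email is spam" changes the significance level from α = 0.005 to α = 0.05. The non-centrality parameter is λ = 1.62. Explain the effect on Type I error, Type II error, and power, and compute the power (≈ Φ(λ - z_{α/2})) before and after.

Increasing α from 0.005 to 0.05:
• Type I error rate increases (α is the Type I rate by definition).
• Critical value moves from z_{α/2} = 2.807 to 1.96, so power = Φ(λ - z_{α/2}) goes from Φ(1.62 - 2.807) = 0.118 to Φ(1.62 - 1.96) = 0.367.
• Type II error rate β = 1 - power therefore decreases (0.882 → 0.633).
Appropriate when false negatives are costly — here, a spam email lands in the inbox.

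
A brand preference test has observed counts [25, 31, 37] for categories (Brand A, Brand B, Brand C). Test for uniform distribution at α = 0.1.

Expected = 31 each. χ² = Σ(O-E)²/E = 2.323. df = 2, critical value = 4.605. Fail to reject H₀.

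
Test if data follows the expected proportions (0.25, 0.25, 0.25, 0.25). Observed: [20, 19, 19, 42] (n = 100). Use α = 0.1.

Expected: [25.0, 25.0, 25.0, 25.0]. χ² = 15.44. df = 3, critical = 6.251. Reject H₀.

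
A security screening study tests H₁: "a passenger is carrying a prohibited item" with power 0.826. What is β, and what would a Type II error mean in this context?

β = 1 - power = 1 - 0.826 = 0.174. A Type II error is failing to reject H₀ when H₀ is false (false negative) — here, failing to conclude that a passenger is carrying a prohibited item when in fact it is true. Consequence: letting a prohibited item through — security breach.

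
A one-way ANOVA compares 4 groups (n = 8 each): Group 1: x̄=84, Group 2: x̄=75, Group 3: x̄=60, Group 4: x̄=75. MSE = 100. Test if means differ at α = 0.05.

Grand mean = 73.5. SS_between = 2376.0, MS_between = 792.0. F = 7.92, F_crit ≈ 2.947. Reject H₀.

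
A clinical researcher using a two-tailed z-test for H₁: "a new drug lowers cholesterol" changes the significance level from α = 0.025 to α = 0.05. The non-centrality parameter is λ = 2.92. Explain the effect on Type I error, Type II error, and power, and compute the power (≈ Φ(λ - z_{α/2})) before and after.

Increasing α from 0.025 to 0.05:
• Type I error rate increases (α is the Type I rate by definition).
• Critical value moves from z_{α/2} = 2.241 to 1.96, so power = Φ(λ - z_{α/2}) goes from Φ(2.92 - 2.241) = 0.751 to Φ(2.92 - 1.96) = 0.831.
• Type II error rate β = 1 - power therefore decreases (0.249 → 0.169).
Appropriate when false negatives are costly — here, shelving an effective drug — patients miss out on a treatment that would have helped.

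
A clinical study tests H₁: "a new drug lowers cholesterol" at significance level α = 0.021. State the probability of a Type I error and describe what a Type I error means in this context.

P(Type I error) = α = 0.021. A Type I error is rejecting H₀ when H₀ is actually true (false positive) — here, concluding that a new drug lowers cholesterol when in fact this is not the case. Consequence: approving an ineffective drug — patients take a useless medication and may skip effective alternatives.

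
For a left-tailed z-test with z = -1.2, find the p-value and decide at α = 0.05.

p = P(Z < -1.2) = Φ(-1.2) ≈ 0.1151. Since p ≥ 0.05, fail to reject H₀ (not significant) at α = 0.05.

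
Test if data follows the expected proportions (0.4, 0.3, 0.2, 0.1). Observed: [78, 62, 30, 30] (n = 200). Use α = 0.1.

Expected: [80.0, 60.0, 40.0, 20.0]. χ² = 7.617. df = 3, critical = 6.251. Reject H₀.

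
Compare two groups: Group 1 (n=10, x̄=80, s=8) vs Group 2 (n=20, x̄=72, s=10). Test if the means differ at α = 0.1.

Pooled sp = 9.4. t = 2.197, df = 28. Critical t = ±1.701. Reject H₀.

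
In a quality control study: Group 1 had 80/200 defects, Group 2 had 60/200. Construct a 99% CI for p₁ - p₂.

p̂₁ = 0.4, p̂₂ = 0.3. Difference = 0.1. CI = (-0.022, 0.222)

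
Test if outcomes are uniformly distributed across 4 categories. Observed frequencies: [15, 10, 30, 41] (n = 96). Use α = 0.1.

Expected = 24 each. χ² = Σ(O-E)²/E = 25.083. df = 3, critical value = 6.251. Reject H₀.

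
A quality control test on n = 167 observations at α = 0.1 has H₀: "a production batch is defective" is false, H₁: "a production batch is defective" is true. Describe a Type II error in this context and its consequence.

Type II error: failing to reject H₀ when it is false — concluding that a production batch is defective is not supported when in fact it is. Consequence: shipping a defective batch — faulty products reach customers.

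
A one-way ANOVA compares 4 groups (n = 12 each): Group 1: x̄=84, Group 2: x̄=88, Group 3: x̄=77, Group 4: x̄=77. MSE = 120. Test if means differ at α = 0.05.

Grand mean = 81.5. SS_between = 1068.0, MS_between = 356.0. F = 2.967, F_crit ≈ 2.816. Reject H₀.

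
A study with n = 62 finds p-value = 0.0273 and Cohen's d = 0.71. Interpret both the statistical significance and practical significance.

Statistically significant (p = 0.0273 < 0.05). Cohen's d = 0.71 indicates a medium effect size. Both statistical and practical significance should be considered.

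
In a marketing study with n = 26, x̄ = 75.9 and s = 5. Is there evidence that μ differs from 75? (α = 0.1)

t = (x̄ - μ₀)/(s/√n) = (75.9 - 75)/(5/√26) = 0.918. df = 25, critical t = ±1.708. Fail to reject H₀.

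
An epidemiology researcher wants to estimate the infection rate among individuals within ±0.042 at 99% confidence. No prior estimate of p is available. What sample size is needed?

Conservative approach: use p = 0.5 (maximizes p(1-p) = 0.25). n = z²(0.25)/E² = 2.576²×0.25/0.042² = 940.4 → n = 941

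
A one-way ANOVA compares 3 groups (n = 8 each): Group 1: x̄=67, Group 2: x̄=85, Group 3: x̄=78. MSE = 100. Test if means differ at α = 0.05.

Grand mean = 76.67. SS_between = 1317.33, MS_between = 658.67. F = 6.587, F_crit ≈ 3.467. Reject H₀.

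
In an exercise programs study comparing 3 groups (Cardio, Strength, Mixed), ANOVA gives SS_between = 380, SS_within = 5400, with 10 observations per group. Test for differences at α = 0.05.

df_between = 2, df_within = 27. F = MS_between/MS_within = 190.0/200.0 = 0.95. F_crit ≈ 3.354. Fail to reject H₀.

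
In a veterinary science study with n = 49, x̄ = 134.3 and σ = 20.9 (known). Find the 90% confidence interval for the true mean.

CI = x̄ ± z*(σ/√n) = 134.3 ± 1.645(20.9/√49) = 134.3 ± 4.91 = (129.39, 139.21)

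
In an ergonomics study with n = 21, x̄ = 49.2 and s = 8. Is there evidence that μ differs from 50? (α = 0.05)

t = (x̄ - μ₀)/(s/√n) = (49.2 - 50)/(8/√21) = -0.458. df = 20, critical t = ±2.086. Fail to reject H₀.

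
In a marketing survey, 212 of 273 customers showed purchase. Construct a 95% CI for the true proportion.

p̂ = 0.777. CI = p̂ ± z*√(p̂(1-p̂)/n) = (0.727, 0.826)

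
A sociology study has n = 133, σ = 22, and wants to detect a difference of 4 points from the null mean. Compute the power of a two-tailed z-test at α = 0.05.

SE = σ/√n = 22/√133 = 1.908. Non-centrality λ = d/SE = 4/1.908 = 2.097. Power ≈ Φ(λ - z_{α/2}) = Φ(2.097 - 1.96) = Φ(0.137) = 0.554.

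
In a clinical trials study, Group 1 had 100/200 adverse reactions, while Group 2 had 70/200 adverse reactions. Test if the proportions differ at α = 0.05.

p̂₁ = 0.5, p̂₂ = 0.35, pooled p̂ = 0.425. z = 3.034. Critical: ±1.96. Reject H₀.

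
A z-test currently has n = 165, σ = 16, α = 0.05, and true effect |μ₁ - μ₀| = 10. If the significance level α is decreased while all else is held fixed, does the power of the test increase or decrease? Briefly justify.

Power decreases: a smaller α raises the critical value, so less of the H₁ sampling distribution falls in the rejection region.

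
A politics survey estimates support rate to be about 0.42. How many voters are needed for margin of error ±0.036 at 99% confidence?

n = z²p(1-p)/E² = 2.576²×0.42×0.58/0.036² = 1247.3 → n = 1248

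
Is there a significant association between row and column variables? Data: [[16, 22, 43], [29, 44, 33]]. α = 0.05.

χ² = 9.227. df = 2, critical = 5.991. Reject H₀. Variables are dependent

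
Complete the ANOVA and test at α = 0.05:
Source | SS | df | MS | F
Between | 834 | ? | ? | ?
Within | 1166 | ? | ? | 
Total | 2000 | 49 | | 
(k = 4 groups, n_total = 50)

df_between = 3, df_within = 46. MS_between = 278.0, MS_within = 25.35. F = 10.967, F_crit ≈ 2.807. Reject H₀.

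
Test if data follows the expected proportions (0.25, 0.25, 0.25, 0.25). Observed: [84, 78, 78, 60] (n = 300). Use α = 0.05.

Expected: [75.0, 75.0, 75.0, 75.0]. χ² = 4.32. df = 3, critical = 7.815. Fail to reject H₀.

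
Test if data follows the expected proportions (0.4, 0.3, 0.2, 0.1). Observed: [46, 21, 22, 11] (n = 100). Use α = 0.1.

Expected: [40.0, 30.0, 20.0, 10.0]. χ² = 3.9. df = 3, critical = 6.251. Fail to reject H₀.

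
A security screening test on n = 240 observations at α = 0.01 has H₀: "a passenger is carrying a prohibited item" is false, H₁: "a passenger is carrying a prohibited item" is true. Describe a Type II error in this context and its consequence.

Type II error: failing to reject H₀ when it is false — concluding that a passenger is carrying a prohibited item is not supported when in fact it is. Consequence: letting a prohibited item through — security breach.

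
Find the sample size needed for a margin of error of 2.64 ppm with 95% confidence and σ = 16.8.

n = (z*σ/E)² = (1.96×16.8/2.64)² = 155.6 → n = 156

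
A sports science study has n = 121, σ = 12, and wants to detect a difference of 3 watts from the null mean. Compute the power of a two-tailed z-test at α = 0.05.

SE = σ/√n = 12/√121 = 1.091. Non-centrality λ = d/SE = 3/1.091 = 2.75. Power ≈ Φ(λ - z_{α/2}) = Φ(2.75 - 1.96) = Φ(0.79) = 0.785.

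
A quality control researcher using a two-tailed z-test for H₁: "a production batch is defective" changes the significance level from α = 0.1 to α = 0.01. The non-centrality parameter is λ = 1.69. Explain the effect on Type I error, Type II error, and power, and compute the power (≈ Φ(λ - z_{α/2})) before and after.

Decreasing α from 0.1 to 0.01:
• Type I error rate decreases (α is the Type I rate by definition).
• Critical value moves from z_{α/2} = 1.645 to 2.576, so power = Φ(λ - z_{α/2}) goes from Φ(1.69 - 1.645) = 0.518 to Φ(1.69 - 2.576) = 0.188.
• Type II error rate β = 1 - power therefore increases (0.482 → 0.812).
Appropriate when false positives are costly — here, scrapping a good batch — wasted material and cost for no reason.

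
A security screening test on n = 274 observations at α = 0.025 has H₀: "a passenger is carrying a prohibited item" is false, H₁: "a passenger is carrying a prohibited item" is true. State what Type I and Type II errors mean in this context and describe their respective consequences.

Type I (false positive): concluding that a passenger is carrying a prohibited item when it is not — detaining an innocent passenger — delay and inconvenience. Type II (false negative): failing to conclude that a passenger is carrying a prohibited item when it is — letting a prohibited item through — security breach. Which is costlier depends on domain priorities and is a judgement call rather than a statistical fact.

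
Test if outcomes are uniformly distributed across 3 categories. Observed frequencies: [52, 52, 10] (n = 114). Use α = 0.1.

Expected = 38 each. χ² = Σ(O-E)²/E = 30.947. df = 2, critical value = 4.605. Reject H₀.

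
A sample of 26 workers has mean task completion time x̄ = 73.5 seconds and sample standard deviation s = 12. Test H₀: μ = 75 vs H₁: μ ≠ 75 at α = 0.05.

t = (x̄ - μ₀)/(s/√n) = (73.5 - 75)/(12/√26) = -0.637. df = 25, critical t = ±2.06. Fail to reject H₀.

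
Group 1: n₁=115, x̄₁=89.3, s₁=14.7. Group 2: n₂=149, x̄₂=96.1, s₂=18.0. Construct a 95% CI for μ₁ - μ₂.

Difference = -6.8. SE = √(14.7²/115 + 18.0²/149) = 2.013. CI = (-10.75, -2.85)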